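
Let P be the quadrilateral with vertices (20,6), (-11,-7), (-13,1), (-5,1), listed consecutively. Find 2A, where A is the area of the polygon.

234

By the shoelace formula, twice the signed area is |[20·(-7) − (-11)·6] + [(-11)·1 − (-13)·(-7)] + [(-13)·1 − (-5)·1] + [(-5)·6 − 20·1]| = 234, so the area is 117.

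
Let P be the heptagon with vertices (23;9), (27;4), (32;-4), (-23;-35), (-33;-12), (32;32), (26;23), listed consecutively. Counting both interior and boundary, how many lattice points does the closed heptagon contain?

1776

By the shoelace formula, twice the signed area is |(23·4 − 27·9) + (27·(-4) − 32·4) + (32·(-35) − (-23)·(-4)) + ((-23)·(-12) − (-33)·(-35)) + ((-33)·32 − 32·(-12)) + (32·23 − 26·32) + (26·9 − 23·23)| = 3541, so the area is 1770.5.
Along each edge there are gcd(|Δx|,|Δy|)+1 lattice points, so counting each shared vertex once the boundary has gcd(4,5) + gcd(5,8) + gcd(55,31) + gcd(10,23) + gcd(65,44) + gcd(6,9) + gcd(3,14) = 1+1+1+1+1+3+1 = 9.
Pick's theorem gives I = A − B/2 + 1 = 1770.5 − 9/2 + 1 = 1767, so the closed region contains I + B = 1767 + 9 = 1776 lattice points.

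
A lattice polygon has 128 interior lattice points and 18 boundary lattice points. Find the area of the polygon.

Pick's theorem states A = I + B/2 − 1, so A = 128 + 18/2 − 1 = 136.

136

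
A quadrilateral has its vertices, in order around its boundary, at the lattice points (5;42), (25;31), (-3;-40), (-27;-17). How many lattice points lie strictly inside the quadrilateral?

1939

By the shoelace formula, twice the signed area is |[5·31 − 25·42] + [25·(-40) − (-3)·31] + [(-3)·(-17) − (-27)·(-40)] + [(-27)·42 − 5·(-17)]| = 3880, so the area is 1940.
Along each edge there are gcd(|Δx|,|Δy|)+1 lattice points, so counting each shared vertex once the boundary has gcd(20,11) + gcd(28,71) + gcd(24,23) + gcd(32,59) = 1+1+1+1 = 4.
By Pick's theorem A = I + B/2 − 1, so I = 1940 − 4/2 + 1 = 1939.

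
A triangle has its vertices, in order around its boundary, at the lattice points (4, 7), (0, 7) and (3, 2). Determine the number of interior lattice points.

Using the shoelace formula, 2A = |[4·7 − 0·7] + [0·2 − 3·7] + [3·7 − 4·2]| = 20, so the area is 10.
Along each edge there are gcd(|Δx|,|Δy|)+1 lattice points, so counting each shared vertex once the boundary has gcd(4,0) + gcd(3,5) + gcd(1,5) = 4+1+1 = 6.
By Pick's theorem A = I + B/2 − 1, so I = 10 − 6/2 + 1 = 8.

8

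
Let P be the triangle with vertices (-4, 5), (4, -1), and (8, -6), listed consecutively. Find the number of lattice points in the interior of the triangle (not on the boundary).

By the shoelace formula, twice the signed area is |[(-4)·(-1) − 4·5] + [4·(-6) − 8·(-1)] + [8·5 − (-4)·(-6)]| = 16, so the area is 8.
Along each edge there are gcd(|Δx|,|Δy|)+1 lattice points, so counting each shared vertex once the boundary has gcd(8,6) + gcd(4,5) + gcd(12,11) = 2+1+1 = 4.
By Pick's theorem A = I + B/2 − 1, so I = 8 − 4/2 + 1 = 7.

7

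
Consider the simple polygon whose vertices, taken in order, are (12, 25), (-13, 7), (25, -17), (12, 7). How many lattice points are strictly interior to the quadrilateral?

515

The shoelace formula gives twice the area as |[12·7 − (-13)·25] + [(-13)·(-17) − 25·7] + [25·7 − 12·(-17)] + [12·25 − 12·7]| = 1050, so the area is 525.
Summing gcd(|Δx|,|Δy|) over the edges gives the boundary count: gcd(25,18) + gcd(38,24) + gcd(13,24) + gcd(0,18) = 1+2+1+18 = 22.
By Pick's theorem A = I + B/2 − 1, so I = 525 − 22/2 + 1 = 515.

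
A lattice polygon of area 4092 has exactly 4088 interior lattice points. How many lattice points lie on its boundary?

Pick's theorem gives A = I + B/2 − 1, so B = 2(A − I + 1) = 2(4092 − 4088 + 1) = 10.

10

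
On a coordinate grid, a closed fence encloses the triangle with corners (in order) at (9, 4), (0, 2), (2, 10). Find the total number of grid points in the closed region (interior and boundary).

The shoelace formula gives twice the area as |[9·2 − 0·4] + [0·10 − 2·2] + [2·4 − 9·10]| = 68, so the area is 34.
The number of boundary lattice points is Σ gcd(|Δx|,|Δy|) = gcd(9,2) + gcd(2,8) + gcd(7,6) = 1+2+1 = 4.
Pick's theorem gives I = A − B/2 + 1 = 34 − 4/2 + 1 = 33, so the closed region contains I + B = 33 + 4 = 37 lattice points.

37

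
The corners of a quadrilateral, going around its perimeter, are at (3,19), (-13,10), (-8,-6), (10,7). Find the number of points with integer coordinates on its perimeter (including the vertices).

4

Along each edge there are gcd(|Δx|,|Δy|)+1 lattice points, so counting each shared vertex once the boundary has gcd(16,9) + gcd(5,16) + gcd(18,13) + gcd(7,12) = 1+1+1+1 = 4.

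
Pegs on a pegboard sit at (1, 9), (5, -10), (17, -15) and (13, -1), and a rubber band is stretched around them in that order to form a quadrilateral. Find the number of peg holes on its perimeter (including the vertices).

The number of boundary lattice points is Σ gcd(|Δx|,|Δy|) = gcd(4,19) + gcd(12,5) + gcd(4,14) + gcd(12,10) = 1+1+2+2 = 6.

6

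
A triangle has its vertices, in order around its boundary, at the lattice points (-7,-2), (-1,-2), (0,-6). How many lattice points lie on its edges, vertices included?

8

The number of boundary lattice points is Σ gcd(|Δx|,|Δy|) = gcd(6,0) + gcd(1,4) + gcd(7,4) = 6+1+1 = 8.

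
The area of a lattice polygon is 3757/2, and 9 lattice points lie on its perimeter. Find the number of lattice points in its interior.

From Pick's theorem, I = A − B/2 + 1 = 3757/2 − 9/2 + 1 = 1875.

1875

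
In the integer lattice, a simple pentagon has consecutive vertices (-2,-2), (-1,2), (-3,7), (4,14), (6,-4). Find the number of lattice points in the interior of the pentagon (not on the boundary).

The shoelace formula gives twice the area as |((-2)·2 − (-1)·(-2)) + ((-1)·7 − (-3)·2) + ((-3)·14 − 4·7) + (4·(-4) − 6·14) + (6·(-2) − (-2)·(-4))| = 197, so the area is 98.5.
Along each edge there are gcd(|Δx|,|Δy|)+1 lattice points, so counting each shared vertex once the boundary has gcd(1,4) + gcd(2,5) + gcd(7,7) + gcd(2,18) + gcd(8,2) = 1+1+7+2+2 = 13.
Pick's theorem gives I = A − B/2 + 1 = 98.5 − 13/2 + 1 = 93.

93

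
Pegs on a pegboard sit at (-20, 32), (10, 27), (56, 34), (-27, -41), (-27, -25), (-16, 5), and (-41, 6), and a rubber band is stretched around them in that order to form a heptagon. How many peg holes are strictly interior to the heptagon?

2718

Using the shoelace formula, 2A = |[(-20)·27 − 10·32] + [10·34 − 56·27] + [56·(-41) − (-27)·34] + [(-27)·(-25) − (-27)·(-41)] + [(-27)·5 − (-16)·(-25)] + [(-16)·6 − (-41)·5] + [(-41)·32 − (-20)·6]| = 5460, so the area is 2730.
Along each edge there are gcd(|Δx|,|Δy|)+1 lattice points, so counting each shared vertex once the boundary has gcd(30,5) + gcd(46,7) + gcd(83,75) + gcd(0,16) + gcd(11,30) + gcd(25,1) + gcd(21,26) = 5+1+1+16+1+1+1 = 26.
Pick's theorem gives I = A − B/2 + 1 = 2730 − 26/2 + 1 = 2718.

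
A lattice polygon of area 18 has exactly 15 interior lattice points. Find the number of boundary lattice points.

Pick's theorem gives A = I + B/2 − 1, so B = 2(A − I + 1) = 2(18 − 15 + 1) = 8.

8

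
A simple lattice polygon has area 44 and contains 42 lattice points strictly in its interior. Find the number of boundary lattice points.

6

Pick's theorem gives A = I + B/2 − 1, so B = 2(A − I + 1) = 2(44 − 42 + 1) = 6.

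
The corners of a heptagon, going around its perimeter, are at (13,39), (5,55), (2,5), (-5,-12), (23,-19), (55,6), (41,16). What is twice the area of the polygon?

Using the shoelace formula, 2A = |(13·55 − 5·39) + (5·5 − 2·55) + (2·(-12) − (-5)·5) + ((-5)·(-19) − 23·(-12)) + (23·6 − 55·(-19)) + (55·16 − 41·6) + (41·39 − 13·16)| = 4015, so the area is 2007.5.

4015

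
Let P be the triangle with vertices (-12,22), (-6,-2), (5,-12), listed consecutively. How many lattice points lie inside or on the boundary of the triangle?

By the shoelace formula, twice the signed area is |[(-12)·(-2) − (-6)·22] + [(-6)·(-12) − 5·(-2)] + [5·22 − (-12)·(-12)]| = 204, so the area is 102.
The number of boundary lattice points is Σ gcd(|Δx|,|Δy|) = gcd(6,24) + gcd(11,10) + gcd(17,34) = 6+1+17 = 24.
Pick's theorem gives I = A − B/2 + 1 = 102 − 24/2 + 1 = 91, so the closed region contains I + B = 91 + 24 = 115 lattice points.

115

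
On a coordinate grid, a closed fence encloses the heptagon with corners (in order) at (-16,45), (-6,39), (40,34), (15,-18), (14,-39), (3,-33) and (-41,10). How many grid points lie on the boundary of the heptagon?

12

The number of boundary lattice points is Σ gcd(|Δx|,|Δy|) = gcd(10,6) + gcd(46,5) + gcd(25,52) + gcd(1,21) + gcd(11,6) + gcd(44,43) + gcd(25,35) = 2+1+1+1+1+1+5 = 12.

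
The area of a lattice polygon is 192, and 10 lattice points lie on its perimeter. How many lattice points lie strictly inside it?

From Pick's theorem, I = A − B/2 + 1 = 192 − 10/2 + 1 = 188.

188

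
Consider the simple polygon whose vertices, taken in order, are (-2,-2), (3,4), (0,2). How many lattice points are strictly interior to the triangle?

3

By the shoelace formula, twice the signed area is |[(-2)·4 − 3·(-2)] + [3·2 − 0·4] + [0·(-2) − (-2)·2]| = 8, so the area is 4.
Summing gcd(|Δx|,|Δy|) over the edges gives the boundary count: gcd(5,6) + gcd(3,2) + gcd(2,4) = 1+1+2 = 4.
By Pick's theorem A = I + B/2 − 1, so I = 4 − 4/2 + 1 = 3.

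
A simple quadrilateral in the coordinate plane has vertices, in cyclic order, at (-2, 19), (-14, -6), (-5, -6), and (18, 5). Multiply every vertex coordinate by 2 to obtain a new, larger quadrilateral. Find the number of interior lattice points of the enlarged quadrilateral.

Using the shoelace formula, 2A = |[(-2)·(-6) − (-14)·19] + [(-14)·(-6) − (-5)·(-6)] + [(-5)·5 − 18·(-6)] + [18·19 − (-2)·5]| = 767, so the area is 383.5.
The number of boundary lattice points is Σ gcd(|Δx|,|Δy|) = gcd(12,25) + gcd(9,0) + gcd(23,11) + gcd(20,14) = 1+9+1+2 = 13.
Scaling by 2 multiplies the area by 2² = 4 (so the new area is 1534) and multiplies the boundary lattice-point count by 2, giving 26.
By Pick's theorem, the interior count of the dilated polygon is 1534 − 26/2 + 1 = 1522.

1522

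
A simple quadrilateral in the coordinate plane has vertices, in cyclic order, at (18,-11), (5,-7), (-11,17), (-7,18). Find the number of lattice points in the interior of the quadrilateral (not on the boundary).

190

By the shoelace formula, twice the signed area is |(18·(-7) − 5·(-11)) + (5·17 − (-11)·(-7)) + ((-11)·18 − (-7)·17) + ((-7)·(-11) − 18·18)| = 389, so the area is 194.5.
Along each edge there are gcd(|Δx|,|Δy|)+1 lattice points, so counting each shared vertex once the boundary has gcd(13,4) + gcd(16,24) + gcd(4,1) + gcd(25,29) = 1+8+1+1 = 11.
Pick's theorem gives I = A − B/2 + 1 = 194.5 − 11/2 + 1 = 190.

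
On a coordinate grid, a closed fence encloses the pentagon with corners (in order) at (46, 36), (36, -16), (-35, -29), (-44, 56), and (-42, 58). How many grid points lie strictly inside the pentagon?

5613

By the shoelace formula, twice the signed area is |[46·(-16) − 36·36] + [36·(-29) − (-35)·(-16)] + [(-35)·56 − (-44)·(-29)] + [(-44)·58 − (-42)·56] + [(-42)·36 − 46·58]| = 11252, so the area is 5626.
Along each edge there are gcd(|Δx|,|Δy|)+1 lattice points, so counting each shared vertex once the boundary has gcd(10,52) + gcd(71,13) + gcd(9,85) + gcd(2,2) + gcd(88,22) = 2+1+1+2+22 = 28.
By Pick's theorem A = I + B/2 − 1, so I = 5626 − 28/2 + 1 = 5613.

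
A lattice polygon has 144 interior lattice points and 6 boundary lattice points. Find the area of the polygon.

By Pick's theorem, A = I + B/2 − 1 = 144 + 6/2 − 1 = 146.

146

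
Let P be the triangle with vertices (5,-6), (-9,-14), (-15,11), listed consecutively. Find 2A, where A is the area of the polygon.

398

Using the shoelace formula, 2A = |(5·(-14) − (-9)·(-6)) + ((-9)·11 − (-15)·(-14)) + ((-15)·(-6) − 5·11)| = 398, so the area is 199.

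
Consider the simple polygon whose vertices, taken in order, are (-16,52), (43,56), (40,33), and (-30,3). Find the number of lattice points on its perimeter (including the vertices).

19

Summing gcd(|Δx|,|Δy|) over the edges gives the boundary count: gcd(59,4) + gcd(3,23) + gcd(70,30) + gcd(14,49) = 1+1+10+7 = 19.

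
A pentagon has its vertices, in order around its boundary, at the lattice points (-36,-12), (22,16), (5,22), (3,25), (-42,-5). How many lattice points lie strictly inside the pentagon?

The shoelace formula gives twice the area as |((-36)·16 − 22·(-12)) + (22·22 − 5·16) + (5·25 − 3·22) + (3·(-5) − (-42)·25) + ((-42)·(-12) − (-36)·(-5))| = 1510, so the area is 755.
Summing gcd(|Δx|,|Δy|) over the edges gives the boundary count: gcd(58,28) + gcd(17,6) + gcd(2,3) + gcd(45,30) + gcd(6,7) = 2+1+1+15+1 = 20.
Pick's theorem gives I = A − B/2 + 1 = 755 − 20/2 + 1 = 746.

746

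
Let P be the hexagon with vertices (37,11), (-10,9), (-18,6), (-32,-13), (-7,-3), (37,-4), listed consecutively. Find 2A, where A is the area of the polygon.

1670

Using the shoelace formula, 2A = |[37·9 − (-10)·11] + [(-10)·6 − (-18)·9] + [(-18)·(-13) − (-32)·6] + [(-32)·(-3) − (-7)·(-13)] + [(-7)·(-4) − 37·(-3)] + [37·11 − 37·(-4)]| = 1670, so the area is 835.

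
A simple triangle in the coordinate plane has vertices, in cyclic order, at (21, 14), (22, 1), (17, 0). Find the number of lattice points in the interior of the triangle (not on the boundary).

Using the shoelace formula, 2A = |(21·1 − 22·14) + (22·0 − 17·1) + (17·14 − 21·0)| = 66, so the area is 33.
Summing gcd(|Δx|,|Δy|) over the edges gives the boundary count: gcd(1,13) + gcd(5,1) + gcd(4,14) = 1+1+2 = 4.
By Pick's theorem A = I + B/2 − 1, so I = 33 − 4/2 + 1 = 32.

32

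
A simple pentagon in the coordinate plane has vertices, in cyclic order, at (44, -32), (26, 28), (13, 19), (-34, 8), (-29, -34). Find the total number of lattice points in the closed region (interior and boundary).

Using the shoelace formula, 2A = |(44·28 − 26·(-32)) + (26·19 − 13·28) + (13·8 − (-34)·19) + ((-34)·(-34) − (-29)·8) + ((-29)·(-32) − 44·(-34))| = 6756, so the area is 3378.
Along each edge there are gcd(|Δx|,|Δy|)+1 lattice points, so counting each shared vertex once the boundary has gcd(18,60) + gcd(13,9) + gcd(47,11) + gcd(5,42) + gcd(73,2) = 6+1+1+1+1 = 10.
Pick's theorem gives I = A − B/2 + 1 = 3378 − 10/2 + 1 = 3374, so the closed region contains I + B = 3374 + 10 = 3384 lattice points.

3384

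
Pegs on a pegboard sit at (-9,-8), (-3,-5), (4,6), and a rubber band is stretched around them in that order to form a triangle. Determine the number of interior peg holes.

21

By the shoelace formula, twice the signed area is |[(-9)·(-5) − (-3)·(-8)] + [(-3)·6 − 4·(-5)] + [4·(-8) − (-9)·6]| = 45, so the area is 45/2.
The number of boundary lattice points is Σ gcd(|Δx|,|Δy|) = gcd(6,3) + gcd(7,11) + gcd(13,14) = 3+1+1 = 5.
Pick's theorem gives I = A − B/2 + 1 = 45/2 − 5/2 + 1 = 21.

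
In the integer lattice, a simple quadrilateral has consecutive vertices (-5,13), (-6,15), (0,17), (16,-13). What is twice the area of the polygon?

228

By the shoelace formula, twice the signed area is |((-5)·15 − (-6)·13) + ((-6)·17 − 0·15) + (0·(-13) − 16·17) + (16·13 − (-5)·(-13))| = 228, so the area is 114.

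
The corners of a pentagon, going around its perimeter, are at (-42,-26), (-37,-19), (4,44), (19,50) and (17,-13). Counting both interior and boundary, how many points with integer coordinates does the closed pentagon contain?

2223

The shoelace formula gives twice the area as |[(-42)·(-19) − (-37)·(-26)] + [(-37)·44 − 4·(-19)] + [4·50 − 19·44] + [19·(-13) − 17·50] + [17·(-26) − (-42)·(-13)]| = 4437, so the area is 2218.5.
Along each edge there are gcd(|Δx|,|Δy|)+1 lattice points, so counting each shared vertex once the boundary has gcd(5,7) + gcd(41,63) + gcd(15,6) + gcd(2,63) + gcd(59,13) = 1+1+3+1+1 = 7.
Pick's theorem gives I = A − B/2 + 1 = 2218.5 − 7/2 + 1 = 2216, so the closed region contains I + B = 2216 + 7 = 2223 lattice points.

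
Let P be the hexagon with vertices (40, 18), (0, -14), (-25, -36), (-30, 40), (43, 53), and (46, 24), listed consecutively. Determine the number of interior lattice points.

3911

The shoelace formula gives twice the area as |(40·(-14) − 0·18) + (0·(-36) − (-25)·(-14)) + ((-25)·40 − (-30)·(-36)) + ((-30)·53 − 43·40) + (43·24 − 46·53) + (46·18 − 40·24)| = 7838, so the area is 3919.
The number of boundary lattice points is Σ gcd(|Δx|,|Δy|) = gcd(40,32) + gcd(25,22) + gcd(5,76) + gcd(73,13) + gcd(3,29) + gcd(6,6) = 8+1+1+1+1+6 = 18.
Pick's theorem gives I = A − B/2 + 1 = 3919 − 18/2 + 1 = 3911.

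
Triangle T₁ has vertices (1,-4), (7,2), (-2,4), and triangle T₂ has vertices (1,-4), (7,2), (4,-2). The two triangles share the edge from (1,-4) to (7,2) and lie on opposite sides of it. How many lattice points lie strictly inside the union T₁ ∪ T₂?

35

The union is the simple quadrilateral with vertices (1,-4), (-2,4), (7,2), (4,-2) in order.
Using the shoelace formula, 2A = |(1·4 − (-2)·(-4)) + ((-2)·2 − 7·4) + (7·(-2) − 4·2) + (4·(-4) − 1·(-2))| = 72, so the area is 36.
The number of boundary lattice points is Σ gcd(|Δx|,|Δy|) = gcd(3,8) + gcd(9,2) + gcd(3,4) + gcd(3,2) = 1+1+1+1 = 4.
By Pick's theorem I = A − B/2 + 1 = 36 − 4/2 + 1 = 35.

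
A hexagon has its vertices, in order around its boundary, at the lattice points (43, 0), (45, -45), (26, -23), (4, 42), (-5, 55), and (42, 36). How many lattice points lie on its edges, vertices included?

Summing gcd(|Δx|,|Δy|) over the edges gives the boundary count: gcd(2,45) + gcd(19,22) + gcd(22,65) + gcd(9,13) + gcd(47,19) + gcd(1,36) = 1+1+1+1+1+1 = 6.

6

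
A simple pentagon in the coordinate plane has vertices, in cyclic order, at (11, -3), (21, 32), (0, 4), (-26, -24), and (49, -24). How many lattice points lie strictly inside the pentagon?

Using the shoelace formula, 2A = |(11·32 − 21·(-3)) + (21·4 − 0·32) + (0·(-24) − (-26)·4) + ((-26)·(-24) − 49·(-24)) + (49·(-3) − 11·(-24))| = 2520, so the area is 1260.
The number of boundary lattice points is Σ gcd(|Δx|,|Δy|) = gcd(10,35) + gcd(21,28) + gcd(26,28) + gcd(75,0) + gcd(38,21) = 5+7+2+75+1 = 90.
By Pick's theorem A = I + B/2 − 1, so I = 1260 − 90/2 + 1 = 1216.

1216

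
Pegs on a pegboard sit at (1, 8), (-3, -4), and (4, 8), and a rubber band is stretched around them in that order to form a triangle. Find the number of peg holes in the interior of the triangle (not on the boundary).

The shoelace formula gives twice the area as |(1·(-4) − (-3)·8) + ((-3)·8 − 4·(-4)) + (4·8 − 1·8)| = 36, so the area is 18.
Summing gcd(|Δx|,|Δy|) over the edges gives the boundary count: gcd(4,12) + gcd(7,12) + gcd(3,0) = 4+1+3 = 8.
Pick's theorem gives I = A − B/2 + 1 = 18 − 8/2 + 1 = 15.

15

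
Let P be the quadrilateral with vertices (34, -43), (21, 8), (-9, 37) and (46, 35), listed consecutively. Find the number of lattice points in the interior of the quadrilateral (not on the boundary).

1577

Using the shoelace formula, 2A = |(34·8 − 21·(-43)) + (21·37 − (-9)·8) + ((-9)·35 − 46·37) + (46·(-43) − 34·35)| = 3161, so the area is 3161/2.
Summing gcd(|Δx|,|Δy|) over the edges gives the boundary count: gcd(13,51) + gcd(30,29) + gcd(55,2) + gcd(12,78) = 1+1+1+6 = 9.
By Pick's theorem A = I + B/2 − 1, so I = 3161/2 − 9/2 + 1 = 1577.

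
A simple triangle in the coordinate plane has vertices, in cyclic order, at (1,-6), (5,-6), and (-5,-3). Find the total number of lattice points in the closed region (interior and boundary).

11

Using the shoelace formula, 2A = |(1·(-6) − 5·(-6)) + (5·(-3) − (-5)·(-6)) + ((-5)·(-6) − 1·(-3))| = 12, so the area is 6.
Along each edge there are gcd(|Δx|,|Δy|)+1 lattice points, so counting each shared vertex once the boundary has gcd(4,0) + gcd(10,3) + gcd(6,3) = 4+1+3 = 8.
Pick's theorem gives I = A − B/2 + 1 = 6 − 8/2 + 1 = 3, so the closed region contains I + B = 3 + 8 = 11 lattice points.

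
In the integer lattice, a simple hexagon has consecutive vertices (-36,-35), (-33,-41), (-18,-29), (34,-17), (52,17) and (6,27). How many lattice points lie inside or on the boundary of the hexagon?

2688

Using the shoelace formula, 2A = |[(-36)·(-41) − (-33)·(-35)] + [(-33)·(-29) − (-18)·(-41)] + [(-18)·(-17) − 34·(-29)] + [34·17 − 52·(-17)] + [52·27 − 6·17] + [6·(-35) − (-36)·27]| = 5358, so the area is 2679.
Along each edge there are gcd(|Δx|,|Δy|)+1 lattice points, so counting each shared vertex once the boundary has gcd(3,6) + gcd(15,12) + gcd(52,12) + gcd(18,34) + gcd(46,10) + gcd(42,62) = 3+3+4+2+2+2 = 16.
Pick's theorem gives I = A − B/2 + 1 = 2679 − 16/2 + 1 = 2672, so the closed region contains I + B = 2672 + 16 = 2688 lattice points.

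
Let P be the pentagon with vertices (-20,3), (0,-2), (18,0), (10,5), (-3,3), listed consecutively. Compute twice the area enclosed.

262

Using the shoelace formula, 2A = |[(-20)·(-2) − 0·3] + [0·0 − 18·(-2)] + [18·5 − 10·0] + [10·3 − (-3)·5] + [(-3)·3 − (-20)·3]| = 262, so the area is 131.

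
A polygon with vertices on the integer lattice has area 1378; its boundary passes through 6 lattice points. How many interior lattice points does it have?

1376

From Pick's theorem, I = A − B/2 + 1 = 1378 − 6/2 + 1 = 1376.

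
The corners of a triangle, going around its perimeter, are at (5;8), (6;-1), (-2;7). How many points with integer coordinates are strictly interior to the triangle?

28

Using the shoelace formula, 2A = |(5·(-1) − 6·8) + (6·7 − (-2)·(-1)) + ((-2)·8 − 5·7)| = 64, so the area is 32.
The number of boundary lattice points is Σ gcd(|Δx|,|Δy|) = gcd(1,9) + gcd(8,8) + gcd(7,1) = 1+8+1 = 10.
By Pick's theorem A = I + B/2 − 1, so I = 32 − 10/2 + 1 = 28.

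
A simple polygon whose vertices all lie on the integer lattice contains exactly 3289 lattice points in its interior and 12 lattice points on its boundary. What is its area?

Pick's theorem states A = I + B/2 − 1, so A = 3289 + 12/2 − 1 = 3294.

3294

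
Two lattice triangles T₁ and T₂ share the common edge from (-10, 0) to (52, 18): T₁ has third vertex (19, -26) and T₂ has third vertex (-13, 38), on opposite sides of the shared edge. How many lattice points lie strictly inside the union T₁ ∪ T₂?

The union is the simple quadrilateral with vertices (-10, 0), (19, -26), (52, 18), (-13, 38) in order.
The shoelace formula gives twice the area as |[(-10)·(-26) − 19·0] + [19·18 − 52·(-26)] + [52·38 − (-13)·18] + [(-13)·0 − (-10)·38]| = 4544, so the area is 2272.
The number of boundary lattice points is Σ gcd(|Δx|,|Δy|) = gcd(29,26) + gcd(33,44) + gcd(65,20) + gcd(3,38) = 1+11+5+1 = 18.
By Pick's theorem I = A − B/2 + 1 = 2272 − 18/2 + 1 = 2264.

2264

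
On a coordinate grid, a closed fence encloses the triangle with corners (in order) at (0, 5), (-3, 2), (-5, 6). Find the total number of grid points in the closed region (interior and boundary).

13

The shoelace formula gives twice the area as |[0·2 − (-3)·5] + [(-3)·6 − (-5)·2] + [(-5)·5 − 0·6]| = 18, so the area is 9.
Along each edge there are gcd(|Δx|,|Δy|)+1 lattice points, so counting each shared vertex once the boundary has gcd(3,3) + gcd(2,4) + gcd(5,1) = 3+2+1 = 6.
Pick's theorem gives I = A − B/2 + 1 = 9 − 6/2 + 1 = 7, so the closed region contains I + B = 7 + 6 = 13 lattice points.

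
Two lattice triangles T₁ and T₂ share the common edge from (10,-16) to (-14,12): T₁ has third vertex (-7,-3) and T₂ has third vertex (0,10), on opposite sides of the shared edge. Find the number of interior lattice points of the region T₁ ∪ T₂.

The union is the simple quadrilateral with vertices (10,-16), (-7,-3), (-14,12), (0,10) in order.
The shoelace formula gives twice the area as |[10·(-3) − (-7)·(-16)] + [(-7)·12 − (-14)·(-3)] + [(-14)·10 − 0·12] + [0·(-16) − 10·10]| = 508, so the area is 254.
Along each edge there are gcd(|Δx|,|Δy|)+1 lattice points, so counting each shared vertex once the boundary has gcd(17,13) + gcd(7,15) + gcd(14,2) + gcd(10,26) = 1+1+2+2 = 6.
By Pick's theorem I = A − B/2 + 1 = 254 − 6/2 + 1 = 252.

252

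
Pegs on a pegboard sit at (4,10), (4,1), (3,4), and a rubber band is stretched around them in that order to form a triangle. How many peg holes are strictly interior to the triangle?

0

The shoelace formula gives twice the area as |[4·1 − 4·10] + [4·4 − 3·1] + [3·10 − 4·4]| = 9, so the area is 9/2.
Along each edge there are gcd(|Δx|,|Δy|)+1 lattice points, so counting each shared vertex once the boundary has gcd(0,9) + gcd(1,3) + gcd(1,6) = 9+1+1 = 11.
By Pick's theorem A = I + B/2 − 1, so I = 9/2 − 11/2 + 1 = 0.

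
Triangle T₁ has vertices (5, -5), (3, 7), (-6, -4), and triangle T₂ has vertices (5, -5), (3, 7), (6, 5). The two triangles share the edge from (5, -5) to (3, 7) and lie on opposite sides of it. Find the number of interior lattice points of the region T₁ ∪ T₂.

The union is the simple quadrilateral with vertices (5, -5), (-6, -4), (3, 7), (6, 5) in order.
Using the shoelace formula, 2A = |(5·(-4) − (-6)·(-5)) + ((-6)·7 − 3·(-4)) + (3·5 − 6·7) + (6·(-5) − 5·5)| = 162, so the area is 81.
The number of boundary lattice points is Σ gcd(|Δx|,|Δy|) = gcd(11,1) + gcd(9,11) + gcd(3,2) + gcd(1,10) = 1+1+1+1 = 4.
By Pick's theorem I = A − B/2 + 1 = 81 − 4/2 + 1 = 80.

80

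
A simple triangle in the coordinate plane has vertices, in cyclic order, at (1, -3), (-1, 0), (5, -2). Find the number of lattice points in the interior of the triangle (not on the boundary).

6

The shoelace formula gives twice the area as |[1·0 − (-1)·(-3)] + [(-1)·(-2) − 5·0] + [5·(-3) − 1·(-2)]| = 14, so the area is 7.
The number of boundary lattice points is Σ gcd(|Δx|,|Δy|) = gcd(2,3) + gcd(6,2) + gcd(4,1) = 1+2+1 = 4.
By Pick's theorem A = I + B/2 − 1, so I = 7 − 4/2 + 1 = 6.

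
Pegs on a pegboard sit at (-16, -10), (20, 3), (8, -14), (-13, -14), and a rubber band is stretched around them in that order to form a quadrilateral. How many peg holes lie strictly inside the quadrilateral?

259

The shoelace formula gives twice the area as |((-16)·3 − 20·(-10)) + (20·(-14) − 8·3) + (8·(-14) − (-13)·(-14)) + ((-13)·(-10) − (-16)·(-14))| = 540, so the area is 270.
The number of boundary lattice points is Σ gcd(|Δx|,|Δy|) = gcd(36,13) + gcd(12,17) + gcd(21,0) + gcd(3,4) = 1+1+21+1 = 24.
Pick's theorem gives I = A − B/2 + 1 = 270 − 24/2 + 1 = 259.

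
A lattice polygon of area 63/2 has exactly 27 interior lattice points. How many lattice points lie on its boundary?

11

Pick's theorem gives A = I + B/2 − 1, so B = 2(A − I + 1) = 2(63/2 − 27 + 1) = 11.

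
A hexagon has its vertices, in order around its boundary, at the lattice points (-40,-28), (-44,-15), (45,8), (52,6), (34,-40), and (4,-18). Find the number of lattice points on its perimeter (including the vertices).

9

Along each edge there are gcd(|Δx|,|Δy|)+1 lattice points, so counting each shared vertex once the boundary has gcd(4,13) + gcd(89,23) + gcd(7,2) + gcd(18,46) + gcd(30,22) + gcd(44,10) = 1+1+1+2+2+2 = 9.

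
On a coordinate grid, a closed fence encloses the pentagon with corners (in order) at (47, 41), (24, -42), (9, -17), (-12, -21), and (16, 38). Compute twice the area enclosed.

Using the shoelace formula, 2A = |[47·(-42) − 24·41] + [24·(-17) − 9·(-42)] + [9·(-21) − (-12)·(-17)] + [(-12)·38 − 16·(-21)] + [16·41 − 47·38]| = 4631, so the area is 2315.5.

4631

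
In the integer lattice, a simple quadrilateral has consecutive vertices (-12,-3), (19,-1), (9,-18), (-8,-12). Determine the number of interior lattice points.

By the shoelace formula, twice the signed area is |[(-12)·(-1) − 19·(-3)] + [19·(-18) − 9·(-1)] + [9·(-12) − (-8)·(-18)] + [(-8)·(-3) − (-12)·(-12)]| = 636, so the area is 318.
Along each edge there are gcd(|Δx|,|Δy|)+1 lattice points, so counting each shared vertex once the boundary has gcd(31,2) + gcd(10,17) + gcd(17,6) + gcd(4,9) = 1+1+1+1 = 4.
By Pick's theorem A = I + B/2 − 1, so I = 318 − 4/2 + 1 = 317.

317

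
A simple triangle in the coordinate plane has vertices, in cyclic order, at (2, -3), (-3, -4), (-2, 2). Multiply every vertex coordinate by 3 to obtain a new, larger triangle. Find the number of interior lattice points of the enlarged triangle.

Using the shoelace formula, 2A = |(2·(-4) − (-3)·(-3)) + ((-3)·2 − (-2)·(-4)) + ((-2)·(-3) − 2·2)| = 29, so the area is 14.5.
The number of boundary lattice points is Σ gcd(|Δx|,|Δy|) = gcd(5,1) + gcd(1,6) + gcd(4,5) = 1+1+1 = 3.
Scaling by 3 multiplies the area by 3² = 9 (so the new area is 261/2) and multiplies the boundary lattice-point count by 3, giving 9.
By Pick's theorem, the interior count of the dilated polygon is 261/2 − 9/2 + 1 = 127.

127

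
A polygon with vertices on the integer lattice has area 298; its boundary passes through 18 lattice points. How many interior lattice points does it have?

290

Pick's theorem A = I + B/2 − 1 rearranges to I = A − B/2 + 1 = 298 − 18/2 + 1 = 290.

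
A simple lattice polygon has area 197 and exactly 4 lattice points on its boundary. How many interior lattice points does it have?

Pick's theorem A = I + B/2 − 1 rearranges to I = A − B/2 + 1 = 197 − 4/2 + 1 = 196.

196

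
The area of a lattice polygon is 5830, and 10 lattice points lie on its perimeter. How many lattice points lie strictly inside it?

From Pick's theorem, I = A − B/2 + 1 = 5830 − 10/2 + 1 = 5826.

5826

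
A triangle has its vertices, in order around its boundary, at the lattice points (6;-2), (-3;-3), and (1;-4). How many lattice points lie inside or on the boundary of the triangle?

9

The shoelace formula gives twice the area as |(6·(-3) − (-3)·(-2)) + ((-3)·(-4) − 1·(-3)) + (1·(-2) − 6·(-4))| = 13, so the area is 6.5.
Summing gcd(|Δx|,|Δy|) over the edges gives the boundary count: gcd(9,1) + gcd(4,1) + gcd(5,2) = 1+1+1 = 3.
Pick's theorem gives I = A − B/2 + 1 = 6.5 − 3/2 + 1 = 6, so the closed region contains I + B = 6 + 3 = 9 lattice points.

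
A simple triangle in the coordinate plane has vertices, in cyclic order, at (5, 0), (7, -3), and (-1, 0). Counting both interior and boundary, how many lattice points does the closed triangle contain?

By the shoelace formula, twice the signed area is |(5·(-3) − 7·0) + (7·0 − (-1)·(-3)) + ((-1)·0 − 5·0)| = 18, so the area is 9.
Along each edge there are gcd(|Δx|,|Δy|)+1 lattice points, so counting each shared vertex once the boundary has gcd(2,3) + gcd(8,3) + gcd(6,0) = 1+1+6 = 8.
Pick's theorem gives I = A − B/2 + 1 = 9 − 8/2 + 1 = 6, so the closed region contains I + B = 6 + 8 = 14 lattice points.

14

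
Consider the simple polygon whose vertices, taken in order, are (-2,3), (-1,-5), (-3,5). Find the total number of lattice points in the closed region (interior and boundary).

Using the shoelace formula, 2A = |[(-2)·(-5) − (-1)·3] + [(-1)·5 − (-3)·(-5)] + [(-3)·3 − (-2)·5]| = 6, so the area is 3.
Summing gcd(|Δx|,|Δy|) over the edges gives the boundary count: gcd(1,8) + gcd(2,10) + gcd(1,2) = 1+2+1 = 4.
Pick's theorem gives I = A − B/2 + 1 = 3 − 4/2 + 1 = 2, so the closed region contains I + B = 2 + 4 = 6 lattice points.

6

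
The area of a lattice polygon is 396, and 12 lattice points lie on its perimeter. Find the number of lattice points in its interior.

391

From Pick's theorem, I = A − B/2 + 1 = 396 − 12/2 + 1 = 391.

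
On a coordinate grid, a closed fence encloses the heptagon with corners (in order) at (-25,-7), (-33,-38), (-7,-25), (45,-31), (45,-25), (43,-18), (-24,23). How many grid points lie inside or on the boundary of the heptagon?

The shoelace formula gives twice the area as |[(-25)·(-38) − (-33)·(-7)] + [(-33)·(-25) − (-7)·(-38)] + [(-7)·(-31) − 45·(-25)] + [45·(-25) − 45·(-31)] + [45·(-18) − 43·(-25)] + [43·23 − (-24)·(-18)] + [(-24)·(-7) − (-25)·23]| = 4455, so the area is 2227.5.
The number of boundary lattice points is Σ gcd(|Δx|,|Δy|) = gcd(8,31) + gcd(26,13) + gcd(52,6) + gcd(0,6) + gcd(2,7) + gcd(67,41) + gcd(1,30) = 1+13+2+6+1+1+1 = 25.
Pick's theorem gives I = A − B/2 + 1 = 2227.5 − 25/2 + 1 = 2216, so the closed region contains I + B = 2216 + 25 = 2241 lattice points.

2241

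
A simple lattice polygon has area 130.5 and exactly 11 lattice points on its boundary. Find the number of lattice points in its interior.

From Pick's theorem, I = A − B/2 + 1 = 130.5 − 11/2 + 1 = 126.

126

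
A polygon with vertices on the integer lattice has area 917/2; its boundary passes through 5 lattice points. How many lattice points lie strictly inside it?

Pick's theorem A = I + B/2 − 1 rearranges to I = A − B/2 + 1 = 917/2 − 5/2 + 1 = 457.

457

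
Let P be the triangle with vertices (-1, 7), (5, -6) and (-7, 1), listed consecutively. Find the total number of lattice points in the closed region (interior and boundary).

Using the shoelace formula, 2A = |[(-1)·(-6) − 5·7] + [5·1 − (-7)·(-6)] + [(-7)·7 − (-1)·1]| = 114, so the area is 57.
Along each edge there are gcd(|Δx|,|Δy|)+1 lattice points, so counting each shared vertex once the boundary has gcd(6,13) + gcd(12,7) + gcd(6,6) = 1+1+6 = 8.
Pick's theorem gives I = A − B/2 + 1 = 57 − 8/2 + 1 = 54, so the closed region contains I + B = 54 + 8 = 62 lattice points.

62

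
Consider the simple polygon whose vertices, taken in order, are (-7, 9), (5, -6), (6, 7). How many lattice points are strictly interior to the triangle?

84

The shoelace formula gives twice the area as |[(-7)·(-6) − 5·9] + [5·7 − 6·(-6)] + [6·9 − (-7)·7]| = 171, so the area is 85.5.
Along each edge there are gcd(|Δx|,|Δy|)+1 lattice points, so counting each shared vertex once the boundary has gcd(12,15) + gcd(1,13) + gcd(13,2) = 3+1+1 = 5.
Pick's theorem gives I = A − B/2 + 1 = 85.5 − 5/2 + 1 = 84.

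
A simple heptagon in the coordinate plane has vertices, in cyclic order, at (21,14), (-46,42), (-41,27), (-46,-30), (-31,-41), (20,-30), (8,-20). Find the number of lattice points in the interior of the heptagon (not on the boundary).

By the shoelace formula, twice the signed area is |[21·42 − (-46)·14] + [(-46)·27 − (-41)·42] + [(-41)·(-30) − (-46)·27] + [(-46)·(-41) − (-31)·(-30)] + [(-31)·(-30) − 20·(-41)] + [20·(-20) − 8·(-30)] + [8·14 − 21·(-20)]| = 7556, so the area is 3778.
Along each edge there are gcd(|Δx|,|Δy|)+1 lattice points, so counting each shared vertex once the boundary has gcd(67,28) + gcd(5,15) + gcd(5,57) + gcd(15,11) + gcd(51,11) + gcd(12,10) + gcd(13,34) = 1+5+1+1+1+2+1 = 12.
Pick's theorem gives I = A − B/2 + 1 = 3778 − 12/2 + 1 = 3773.

3773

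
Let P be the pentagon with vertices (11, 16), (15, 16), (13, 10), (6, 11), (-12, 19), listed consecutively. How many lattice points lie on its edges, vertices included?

10

Summing gcd(|Δx|,|Δy|) over the edges gives the boundary count: gcd(4,0) + gcd(2,6) + gcd(7,1) + gcd(18,8) + gcd(23,3) = 4+2+1+2+1 = 10.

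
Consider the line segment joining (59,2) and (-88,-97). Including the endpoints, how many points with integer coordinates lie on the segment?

4

The number of lattice points on a segment between lattice points is gcd(|Δx|,|Δy|) + 1 = gcd(147,99) + 1 = 3 + 1 = 4.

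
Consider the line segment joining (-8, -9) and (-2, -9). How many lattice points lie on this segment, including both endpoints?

The number of lattice points on a segment between lattice points is gcd(|Δx|,|Δy|) + 1 = gcd(6,0) + 1 = 6 + 1 = 7.

7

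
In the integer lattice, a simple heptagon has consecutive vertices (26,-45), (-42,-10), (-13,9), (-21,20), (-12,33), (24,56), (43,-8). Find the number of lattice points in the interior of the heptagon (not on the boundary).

4484

By the shoelace formula, twice the signed area is |(26·(-10) − (-42)·(-45)) + ((-42)·9 − (-13)·(-10)) + ((-13)·20 − (-21)·9) + ((-21)·33 − (-12)·20) + ((-12)·56 − 24·33) + (24·(-8) − 43·56) + (43·(-45) − 26·(-8))| = 8973, so the area is 8973/2.
Summing gcd(|Δx|,|Δy|) over the edges gives the boundary count: gcd(68,35) + gcd(29,19) + gcd(8,11) + gcd(9,13) + gcd(36,23) + gcd(19,64) + gcd(17,37) = 1+1+1+1+1+1+1 = 7.
By Pick's theorem A = I + B/2 − 1, so I = 8973/2 − 7/2 + 1 = 4484.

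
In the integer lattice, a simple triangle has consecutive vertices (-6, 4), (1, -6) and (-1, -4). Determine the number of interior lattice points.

Using the shoelace formula, 2A = |((-6)·(-6) − 1·4) + (1·(-4) − (-1)·(-6)) + ((-1)·4 − (-6)·(-4))| = 6, so the area is 3.
Along each edge there are gcd(|Δx|,|Δy|)+1 lattice points, so counting each shared vertex once the boundary has gcd(7,10) + gcd(2,2) + gcd(5,8) = 1+2+1 = 4.
Pick's theorem gives I = A − B/2 + 1 = 3 − 4/2 + 1 = 2.

2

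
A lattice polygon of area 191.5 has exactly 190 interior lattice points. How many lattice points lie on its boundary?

5

Pick's theorem gives A = I + B/2 − 1, so B = 2(A − I + 1) = 2(191.5 − 190 + 1) = 5.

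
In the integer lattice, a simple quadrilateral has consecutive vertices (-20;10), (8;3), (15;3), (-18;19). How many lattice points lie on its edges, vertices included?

16

Summing gcd(|Δx|,|Δy|) over the edges gives the boundary count: gcd(28,7) + gcd(7,0) + gcd(33,16) + gcd(2,9) = 7+7+1+1 = 16.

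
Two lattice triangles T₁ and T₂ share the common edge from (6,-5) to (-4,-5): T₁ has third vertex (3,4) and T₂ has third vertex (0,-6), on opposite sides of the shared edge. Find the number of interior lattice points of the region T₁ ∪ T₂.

48

The union is the simple quadrilateral with vertices (6,-5), (3,4), (-4,-5), (0,-6) in order.
By the shoelace formula, twice the signed area is |(6·4 − 3·(-5)) + (3·(-5) − (-4)·4) + ((-4)·(-6) − 0·(-5)) + (0·(-5) − 6·(-6))| = 100, so the area is 50.
The number of boundary lattice points is Σ gcd(|Δx|,|Δy|) = gcd(3,9) + gcd(7,9) + gcd(4,1) + gcd(6,1) = 3+1+1+1 = 6.
By Pick's theorem I = A − B/2 + 1 = 50 − 6/2 + 1 = 48.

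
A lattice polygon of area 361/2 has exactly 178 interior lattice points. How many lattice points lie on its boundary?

Pick's theorem gives A = I + B/2 − 1, so B = 2(A − I + 1) = 2(361/2 − 178 + 1) = 7.

7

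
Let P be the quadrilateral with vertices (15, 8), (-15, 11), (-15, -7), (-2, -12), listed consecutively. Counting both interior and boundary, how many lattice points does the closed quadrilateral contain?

By the shoelace formula, twice the signed area is |[15·11 − (-15)·8] + [(-15)·(-7) − (-15)·11] + [(-15)·(-12) − (-2)·(-7)] + [(-2)·8 − 15·(-12)]| = 885, so the area is 885/2.
The number of boundary lattice points is Σ gcd(|Δx|,|Δy|) = gcd(30,3) + gcd(0,18) + gcd(13,5) + gcd(17,20) = 3+18+1+1 = 23.
Pick's theorem gives I = A − B/2 + 1 = 885/2 − 23/2 + 1 = 432, so the closed region contains I + B = 432 + 23 = 455 lattice points.

455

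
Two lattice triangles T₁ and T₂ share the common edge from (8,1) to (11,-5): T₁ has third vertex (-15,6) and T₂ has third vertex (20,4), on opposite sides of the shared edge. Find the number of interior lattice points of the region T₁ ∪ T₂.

The union is the simple quadrilateral with vertices (8,1), (-15,6), (11,-5), (20,4) in order.
The shoelace formula gives twice the area as |(8·6 − (-15)·1) + ((-15)·(-5) − 11·6) + (11·4 − 20·(-5)) + (20·1 − 8·4)| = 204, so the area is 102.
Along each edge there are gcd(|Δx|,|Δy|)+1 lattice points, so counting each shared vertex once the boundary has gcd(23,5) + gcd(26,11) + gcd(9,9) + gcd(12,3) = 1+1+9+3 = 14.
By Pick's theorem I = A − B/2 + 1 = 102 − 14/2 + 1 = 96.

96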